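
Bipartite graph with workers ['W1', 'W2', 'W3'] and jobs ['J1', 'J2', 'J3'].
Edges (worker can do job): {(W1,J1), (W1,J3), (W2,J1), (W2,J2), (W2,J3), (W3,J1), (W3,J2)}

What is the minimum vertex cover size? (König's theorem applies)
Minimum vertex cover size = 3

By König's theorem: in bipartite graphs,
min vertex cover = max matching = 3

Maximum matching has size 3, so minimum vertex cover also has size 3.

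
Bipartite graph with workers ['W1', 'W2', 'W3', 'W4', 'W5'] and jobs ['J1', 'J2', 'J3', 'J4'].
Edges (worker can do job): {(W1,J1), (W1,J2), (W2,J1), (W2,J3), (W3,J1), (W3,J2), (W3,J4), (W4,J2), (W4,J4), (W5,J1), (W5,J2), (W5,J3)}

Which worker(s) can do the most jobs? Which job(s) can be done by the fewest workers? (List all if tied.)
Most versatile: W3, W5 (3 jobs); Least covered: J3, J4 (2 workers)

Worker degrees (jobs they can do): W1:2, W2:2, W3:3, W4:2, W5:3
Job degrees (workers who can do it): J1:4, J2:4, J3:2, J4:2

Maximum worker degree is 3, achieved by: W3, W5
Minimum job degree is 2, achieved by: J3, J4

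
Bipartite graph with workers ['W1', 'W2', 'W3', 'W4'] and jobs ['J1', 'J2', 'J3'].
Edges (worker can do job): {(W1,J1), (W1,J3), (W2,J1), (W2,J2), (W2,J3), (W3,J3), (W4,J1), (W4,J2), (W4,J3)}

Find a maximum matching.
Matching: {(W2,J2), (W3,J3), (W4,J1)}

Maximum matching (size 3):
  W2 → J2
  W3 → J3
  W4 → J1

Each worker is assigned to at most one job, and each job to at most one worker.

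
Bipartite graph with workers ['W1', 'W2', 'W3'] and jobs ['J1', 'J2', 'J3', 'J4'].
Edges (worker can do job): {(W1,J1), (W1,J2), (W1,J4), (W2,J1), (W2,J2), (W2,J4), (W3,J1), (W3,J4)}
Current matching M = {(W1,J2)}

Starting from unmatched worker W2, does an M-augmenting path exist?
Yes: W2 → J4

An M-augmenting path alternates non-matching / matching edges, starting and ending at unmatched vertices.
Path: W2 → J4
(J4 is unmatched in M, so the path is augmenting.)
Flipping edges along this path would increase |M| from 1 to 2.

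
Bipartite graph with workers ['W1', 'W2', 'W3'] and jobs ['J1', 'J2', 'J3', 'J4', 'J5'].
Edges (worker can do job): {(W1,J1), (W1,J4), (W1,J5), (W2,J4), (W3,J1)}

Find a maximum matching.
Matching: {(W1,J5), (W2,J4), (W3,J1)}

Maximum matching (size 3):
  W1 → J5
  W2 → J4
  W3 → J1

Each worker is assigned to at most one job, and each job to at most one worker.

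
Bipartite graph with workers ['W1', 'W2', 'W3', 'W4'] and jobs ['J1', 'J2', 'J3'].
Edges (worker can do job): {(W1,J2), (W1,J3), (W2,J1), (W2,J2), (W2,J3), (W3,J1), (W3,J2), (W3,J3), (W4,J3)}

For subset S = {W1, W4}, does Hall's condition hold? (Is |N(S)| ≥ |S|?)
Yes: |N(S)| = 2, |S| = 2

Subset S = {W1, W4}
Neighbors N(S) = {J2, J3}

|N(S)| = 2, |S| = 2
Hall's condition: |N(S)| ≥ |S| is satisfied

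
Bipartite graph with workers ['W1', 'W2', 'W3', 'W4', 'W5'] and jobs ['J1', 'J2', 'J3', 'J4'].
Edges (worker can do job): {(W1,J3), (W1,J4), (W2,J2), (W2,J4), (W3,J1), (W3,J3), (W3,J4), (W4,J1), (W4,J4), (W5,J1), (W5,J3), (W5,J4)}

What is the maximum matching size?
Maximum matching size = 4

Maximum matching: {(W2,J2), (W3,J4), (W4,J1), (W5,J3)}
Size: 4

This assigns 4 workers to 4 distinct jobs.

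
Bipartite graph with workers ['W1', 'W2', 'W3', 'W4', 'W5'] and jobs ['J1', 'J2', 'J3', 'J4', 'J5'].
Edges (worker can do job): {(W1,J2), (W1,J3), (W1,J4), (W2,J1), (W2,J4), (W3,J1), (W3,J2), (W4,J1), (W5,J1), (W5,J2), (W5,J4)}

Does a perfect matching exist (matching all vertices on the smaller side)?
No, maximum matching has size 4 < 5

Maximum matching has size 4, need 5 for perfect matching.
Unmatched workers: ['W4']
Unmatched jobs: ['J5']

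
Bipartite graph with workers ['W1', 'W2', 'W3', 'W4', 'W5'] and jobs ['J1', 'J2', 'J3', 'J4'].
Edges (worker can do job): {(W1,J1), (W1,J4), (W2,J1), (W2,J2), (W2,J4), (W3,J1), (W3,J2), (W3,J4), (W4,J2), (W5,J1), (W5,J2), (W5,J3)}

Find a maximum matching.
Matching: {(W1,J4), (W3,J1), (W4,J2), (W5,J3)}

Maximum matching (size 4):
  W1 → J4
  W3 → J1
  W4 → J2
  W5 → J3

Each worker is assigned to at most one job, and each job to at most one worker.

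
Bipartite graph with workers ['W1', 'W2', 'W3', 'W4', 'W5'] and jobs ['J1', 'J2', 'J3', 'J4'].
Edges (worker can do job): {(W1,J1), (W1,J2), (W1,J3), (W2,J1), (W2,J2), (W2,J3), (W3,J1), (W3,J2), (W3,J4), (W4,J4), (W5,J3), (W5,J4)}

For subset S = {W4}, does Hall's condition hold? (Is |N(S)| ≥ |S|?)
Yes: |N(S)| = 1, |S| = 1

Subset S = {W4}
Neighbors N(S) = {J4}

|N(S)| = 1, |S| = 1
Hall's condition: |N(S)| ≥ |S| is satisfied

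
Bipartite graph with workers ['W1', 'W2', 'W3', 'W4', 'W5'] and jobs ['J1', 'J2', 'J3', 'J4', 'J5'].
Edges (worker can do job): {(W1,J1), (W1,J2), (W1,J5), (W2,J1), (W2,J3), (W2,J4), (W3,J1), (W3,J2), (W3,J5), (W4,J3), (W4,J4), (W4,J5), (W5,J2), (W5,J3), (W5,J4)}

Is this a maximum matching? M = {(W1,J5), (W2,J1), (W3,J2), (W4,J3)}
No, size 4 is not maximum

Proposed matching has size 4.
Maximum matching size for this graph: 5.

This is NOT maximum - can be improved to size 5.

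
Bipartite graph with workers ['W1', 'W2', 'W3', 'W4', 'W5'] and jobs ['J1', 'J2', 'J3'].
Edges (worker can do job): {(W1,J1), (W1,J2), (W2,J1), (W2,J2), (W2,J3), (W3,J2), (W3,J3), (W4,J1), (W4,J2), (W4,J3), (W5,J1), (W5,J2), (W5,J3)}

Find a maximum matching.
Matching: {(W3,J2), (W4,J3), (W5,J1)}

Maximum matching (size 3):
  W3 → J2
  W4 → J3
  W5 → J1

Each worker is assigned to at most one job, and each job to at most one worker.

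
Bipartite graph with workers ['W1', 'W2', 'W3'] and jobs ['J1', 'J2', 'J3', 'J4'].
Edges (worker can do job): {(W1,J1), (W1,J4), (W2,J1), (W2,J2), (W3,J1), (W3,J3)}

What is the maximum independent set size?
Maximum independent set = 4

By König's theorem:
- Min vertex cover = Max matching = 3
- Max independent set = Total vertices - Min vertex cover
- Max independent set = 7 - 3 = 4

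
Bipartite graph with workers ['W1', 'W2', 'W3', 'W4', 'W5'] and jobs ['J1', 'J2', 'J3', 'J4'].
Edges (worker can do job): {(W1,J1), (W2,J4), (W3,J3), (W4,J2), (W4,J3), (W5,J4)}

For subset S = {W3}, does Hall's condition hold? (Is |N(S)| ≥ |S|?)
Yes: |N(S)| = 1, |S| = 1

Subset S = {W3}
Neighbors N(S) = {J3}

|N(S)| = 1, |S| = 1
Hall's condition: |N(S)| ≥ |S| is satisfied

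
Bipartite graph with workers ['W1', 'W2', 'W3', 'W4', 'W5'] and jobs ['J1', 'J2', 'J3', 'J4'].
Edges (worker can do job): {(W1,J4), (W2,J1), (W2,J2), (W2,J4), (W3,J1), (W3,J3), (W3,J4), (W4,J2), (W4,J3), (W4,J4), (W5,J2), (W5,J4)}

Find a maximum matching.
Matching: {(W2,J1), (W3,J3), (W4,J4), (W5,J2)}

Maximum matching (size 4):
  W2 → J1
  W3 → J3
  W4 → J4
  W5 → J2

Each worker is assigned to at most one job, and each job to at most one worker.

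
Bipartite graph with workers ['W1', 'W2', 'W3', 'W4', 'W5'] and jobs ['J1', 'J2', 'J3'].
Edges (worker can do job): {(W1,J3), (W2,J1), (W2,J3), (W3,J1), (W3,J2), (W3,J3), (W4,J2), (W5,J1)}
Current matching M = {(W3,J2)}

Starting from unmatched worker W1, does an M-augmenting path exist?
Yes: W1 → J3

An M-augmenting path alternates non-matching / matching edges, starting and ending at unmatched vertices.
Path: W1 → J3
(J3 is unmatched in M, so the path is augmenting.)
Flipping edges along this path would increase |M| from 1 to 2.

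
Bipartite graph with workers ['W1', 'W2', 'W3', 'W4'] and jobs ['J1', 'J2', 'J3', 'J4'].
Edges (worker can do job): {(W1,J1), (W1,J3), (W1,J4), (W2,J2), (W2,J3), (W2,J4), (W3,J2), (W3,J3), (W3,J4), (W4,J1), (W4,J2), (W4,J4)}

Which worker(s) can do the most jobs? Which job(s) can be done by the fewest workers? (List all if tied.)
Most versatile: W1, W2, W3, W4 (3 jobs); Least covered: J1 (2 workers)

Worker degrees (jobs they can do): W1:3, W2:3, W3:3, W4:3
Job degrees (workers who can do it): J1:2, J2:3, J3:3, J4:4

Maximum worker degree is 3, achieved by: W1, W2, W3, W4
Minimum job degree is 2, achieved by: J1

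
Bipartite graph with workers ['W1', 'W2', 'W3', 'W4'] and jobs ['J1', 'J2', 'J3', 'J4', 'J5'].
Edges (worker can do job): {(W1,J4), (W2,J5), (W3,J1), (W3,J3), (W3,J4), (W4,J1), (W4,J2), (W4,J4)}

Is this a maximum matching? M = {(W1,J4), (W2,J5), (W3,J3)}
No, size 3 is not maximum

Proposed matching has size 3.
Maximum matching size for this graph: 4.

This is NOT maximum - can be improved to size 4.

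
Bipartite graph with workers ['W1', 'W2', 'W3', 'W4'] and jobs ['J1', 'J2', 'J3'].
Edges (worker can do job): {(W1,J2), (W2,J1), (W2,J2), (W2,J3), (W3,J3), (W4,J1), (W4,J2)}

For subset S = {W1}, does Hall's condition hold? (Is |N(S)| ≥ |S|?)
Yes: |N(S)| = 1, |S| = 1

Subset S = {W1}
Neighbors N(S) = {J2}

|N(S)| = 1, |S| = 1
Hall's condition: |N(S)| ≥ |S| is satisfied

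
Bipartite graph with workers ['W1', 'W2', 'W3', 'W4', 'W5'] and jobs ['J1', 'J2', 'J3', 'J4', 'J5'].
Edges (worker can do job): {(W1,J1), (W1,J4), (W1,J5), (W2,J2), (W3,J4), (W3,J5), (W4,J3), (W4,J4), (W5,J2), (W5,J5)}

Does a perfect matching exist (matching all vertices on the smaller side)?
Yes, perfect matching exists (size 5)

Perfect matching: {(W1,J1), (W2,J2), (W3,J4), (W4,J3), (W5,J5)}
All 5 vertices on the smaller side are matched.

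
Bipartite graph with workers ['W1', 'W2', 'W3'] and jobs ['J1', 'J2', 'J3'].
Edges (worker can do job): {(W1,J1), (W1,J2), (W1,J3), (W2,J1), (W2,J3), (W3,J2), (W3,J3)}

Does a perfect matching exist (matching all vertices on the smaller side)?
Yes, perfect matching exists (size 3)

Perfect matching: {(W1,J2), (W2,J1), (W3,J3)}
All 3 vertices on the smaller side are matched.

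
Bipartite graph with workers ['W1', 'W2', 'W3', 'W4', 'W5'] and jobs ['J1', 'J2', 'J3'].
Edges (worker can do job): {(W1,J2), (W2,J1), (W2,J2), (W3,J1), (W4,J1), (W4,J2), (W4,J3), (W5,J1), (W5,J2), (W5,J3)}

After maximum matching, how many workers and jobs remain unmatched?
Unmatched: 2 workers, 0 jobs

Maximum matching size: 3
Workers: 5 total, 3 matched, 2 unmatched
Jobs: 3 total, 3 matched, 0 unmatched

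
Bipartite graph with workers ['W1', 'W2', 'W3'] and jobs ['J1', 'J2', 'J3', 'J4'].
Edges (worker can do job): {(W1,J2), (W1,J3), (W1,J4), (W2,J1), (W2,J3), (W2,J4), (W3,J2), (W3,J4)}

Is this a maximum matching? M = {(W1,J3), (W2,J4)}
No, size 2 is not maximum

Proposed matching has size 2.
Maximum matching size for this graph: 3.

This is NOT maximum - can be improved to size 3.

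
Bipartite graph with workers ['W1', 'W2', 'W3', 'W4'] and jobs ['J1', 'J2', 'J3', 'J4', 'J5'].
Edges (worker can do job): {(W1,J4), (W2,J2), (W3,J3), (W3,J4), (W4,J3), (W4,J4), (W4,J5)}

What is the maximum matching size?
Maximum matching size = 4

Maximum matching: {(W1,J4), (W2,J2), (W3,J3), (W4,J5)}
Size: 4

This assigns 4 workers to 4 distinct jobs.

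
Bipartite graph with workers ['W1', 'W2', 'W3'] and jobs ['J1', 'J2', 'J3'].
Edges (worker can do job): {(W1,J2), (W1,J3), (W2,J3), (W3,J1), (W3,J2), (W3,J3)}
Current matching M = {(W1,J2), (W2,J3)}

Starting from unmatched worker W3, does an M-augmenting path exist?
Yes: W3 → J1

An M-augmenting path alternates non-matching / matching edges, starting and ending at unmatched vertices.
Path: W3 → J1
(J1 is unmatched in M, so the path is augmenting.)
Flipping edges along this path would increase |M| from 2 to 3.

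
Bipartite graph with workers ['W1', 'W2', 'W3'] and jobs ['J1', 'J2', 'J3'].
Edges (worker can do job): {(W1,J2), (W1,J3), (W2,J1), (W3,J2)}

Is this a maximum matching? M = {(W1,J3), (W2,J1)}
No, size 2 is not maximum

Proposed matching has size 2.
Maximum matching size for this graph: 3.

This is NOT maximum - can be improved to size 3.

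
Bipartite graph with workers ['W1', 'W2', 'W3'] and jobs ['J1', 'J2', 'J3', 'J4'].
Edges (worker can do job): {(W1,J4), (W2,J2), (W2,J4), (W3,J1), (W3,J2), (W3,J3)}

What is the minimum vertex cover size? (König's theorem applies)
Minimum vertex cover size = 3

By König's theorem: in bipartite graphs,
min vertex cover = max matching = 3

Maximum matching has size 3, so minimum vertex cover also has size 3.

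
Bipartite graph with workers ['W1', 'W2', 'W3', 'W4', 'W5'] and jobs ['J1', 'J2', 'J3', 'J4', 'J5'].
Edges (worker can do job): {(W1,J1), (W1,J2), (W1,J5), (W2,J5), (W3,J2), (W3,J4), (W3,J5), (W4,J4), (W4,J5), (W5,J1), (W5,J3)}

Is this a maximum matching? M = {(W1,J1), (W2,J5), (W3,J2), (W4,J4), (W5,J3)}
Yes, size 5 is maximum

Proposed matching has size 5.
Maximum matching size for this graph: 5.

This is a maximum matching.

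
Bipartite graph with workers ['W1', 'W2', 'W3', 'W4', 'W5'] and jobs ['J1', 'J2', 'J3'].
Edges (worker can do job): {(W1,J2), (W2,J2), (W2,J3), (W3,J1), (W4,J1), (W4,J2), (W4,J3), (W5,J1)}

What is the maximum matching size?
Maximum matching size = 3

Maximum matching: {(W1,J2), (W3,J1), (W4,J3)}
Size: 3

This assigns 3 workers to 3 distinct jobs.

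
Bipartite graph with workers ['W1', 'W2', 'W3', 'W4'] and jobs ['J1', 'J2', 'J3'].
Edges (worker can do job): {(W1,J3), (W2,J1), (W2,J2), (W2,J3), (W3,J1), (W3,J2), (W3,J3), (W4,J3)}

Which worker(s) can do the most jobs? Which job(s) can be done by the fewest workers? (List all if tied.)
Most versatile: W2, W3 (3 jobs); Least covered: J1, J2 (2 workers)

Worker degrees (jobs they can do): W1:1, W2:3, W3:3, W4:1
Job degrees (workers who can do it): J1:2, J2:2, J3:4

Maximum worker degree is 3, achieved by: W2, W3
Minimum job degree is 2, achieved by: J1, J2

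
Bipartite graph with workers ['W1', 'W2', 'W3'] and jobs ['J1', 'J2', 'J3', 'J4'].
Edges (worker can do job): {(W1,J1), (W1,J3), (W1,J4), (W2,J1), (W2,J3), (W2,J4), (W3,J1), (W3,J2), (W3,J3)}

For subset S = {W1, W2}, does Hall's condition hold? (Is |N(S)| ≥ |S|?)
Yes: |N(S)| = 3, |S| = 2

Subset S = {W1, W2}
Neighbors N(S) = {J1, J3, J4}

|N(S)| = 3, |S| = 2
Hall's condition: |N(S)| ≥ |S| is satisfied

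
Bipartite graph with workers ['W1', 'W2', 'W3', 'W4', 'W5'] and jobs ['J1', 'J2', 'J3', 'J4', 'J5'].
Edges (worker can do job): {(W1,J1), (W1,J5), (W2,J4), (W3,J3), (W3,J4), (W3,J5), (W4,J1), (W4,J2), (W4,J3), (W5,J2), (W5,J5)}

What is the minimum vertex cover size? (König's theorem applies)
Minimum vertex cover size = 5

By König's theorem: in bipartite graphs,
min vertex cover = max matching = 5

Maximum matching has size 5, so minimum vertex cover also has size 5.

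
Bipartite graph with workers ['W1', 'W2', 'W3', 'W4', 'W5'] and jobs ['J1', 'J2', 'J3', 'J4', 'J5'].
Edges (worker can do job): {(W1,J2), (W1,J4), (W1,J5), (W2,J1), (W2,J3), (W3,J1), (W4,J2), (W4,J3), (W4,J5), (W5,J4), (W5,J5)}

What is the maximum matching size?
Maximum matching size = 5

Maximum matching: {(W1,J2), (W2,J3), (W3,J1), (W4,J5), (W5,J4)}
Size: 5

This assigns 5 workers to 5 distinct jobs.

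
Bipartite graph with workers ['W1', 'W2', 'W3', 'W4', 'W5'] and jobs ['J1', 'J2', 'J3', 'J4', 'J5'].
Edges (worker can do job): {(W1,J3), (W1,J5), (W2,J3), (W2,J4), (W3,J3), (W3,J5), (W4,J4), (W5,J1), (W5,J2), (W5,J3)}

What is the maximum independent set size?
Maximum independent set = 6

By König's theorem:
- Min vertex cover = Max matching = 4
- Max independent set = Total vertices - Min vertex cover
- Max independent set = 10 - 4 = 6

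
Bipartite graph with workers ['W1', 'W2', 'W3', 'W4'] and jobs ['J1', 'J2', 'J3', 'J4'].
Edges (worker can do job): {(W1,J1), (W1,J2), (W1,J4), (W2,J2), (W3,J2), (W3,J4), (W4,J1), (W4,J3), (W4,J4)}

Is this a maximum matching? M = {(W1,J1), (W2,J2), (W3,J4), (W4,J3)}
Yes, size 4 is maximum

Proposed matching has size 4.
Maximum matching size for this graph: 4.

This is a maximum matching.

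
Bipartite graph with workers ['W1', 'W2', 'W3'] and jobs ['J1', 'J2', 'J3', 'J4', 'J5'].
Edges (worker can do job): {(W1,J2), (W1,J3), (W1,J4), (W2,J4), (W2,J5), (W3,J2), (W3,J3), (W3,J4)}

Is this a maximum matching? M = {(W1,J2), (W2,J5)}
No, size 2 is not maximum

Proposed matching has size 2.
Maximum matching size for this graph: 3.

This is NOT maximum - can be improved to size 3.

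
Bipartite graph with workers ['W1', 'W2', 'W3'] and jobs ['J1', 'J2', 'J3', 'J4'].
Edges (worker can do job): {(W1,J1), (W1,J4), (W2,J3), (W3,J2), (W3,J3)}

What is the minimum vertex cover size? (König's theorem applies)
Minimum vertex cover size = 3

By König's theorem: in bipartite graphs,
min vertex cover = max matching = 3

Maximum matching has size 3, so minimum vertex cover also has size 3.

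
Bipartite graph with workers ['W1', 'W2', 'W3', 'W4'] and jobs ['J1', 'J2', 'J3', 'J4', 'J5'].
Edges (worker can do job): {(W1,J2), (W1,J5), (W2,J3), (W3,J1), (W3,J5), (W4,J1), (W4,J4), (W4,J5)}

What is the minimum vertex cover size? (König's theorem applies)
Minimum vertex cover size = 4

By König's theorem: in bipartite graphs,
min vertex cover = max matching = 4

Maximum matching has size 4, so minimum vertex cover also has size 4.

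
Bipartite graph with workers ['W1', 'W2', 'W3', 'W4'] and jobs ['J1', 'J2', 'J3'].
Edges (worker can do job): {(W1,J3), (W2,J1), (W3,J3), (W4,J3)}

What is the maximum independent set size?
Maximum independent set = 5

By König's theorem:
- Min vertex cover = Max matching = 2
- Max independent set = Total vertices - Min vertex cover
- Max independent set = 7 - 2 = 5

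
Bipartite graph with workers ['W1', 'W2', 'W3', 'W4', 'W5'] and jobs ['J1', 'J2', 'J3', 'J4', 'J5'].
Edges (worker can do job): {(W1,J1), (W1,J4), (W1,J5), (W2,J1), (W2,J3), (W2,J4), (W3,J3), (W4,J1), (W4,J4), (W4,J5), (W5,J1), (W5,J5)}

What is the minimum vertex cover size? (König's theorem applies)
Minimum vertex cover size = 4

By König's theorem: in bipartite graphs,
min vertex cover = max matching = 4

Maximum matching has size 4, so minimum vertex cover also has size 4.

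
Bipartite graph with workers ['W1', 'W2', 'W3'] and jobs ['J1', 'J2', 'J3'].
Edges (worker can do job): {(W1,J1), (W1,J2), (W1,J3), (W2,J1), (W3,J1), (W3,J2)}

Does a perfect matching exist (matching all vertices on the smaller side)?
Yes, perfect matching exists (size 3)

Perfect matching: {(W1,J3), (W2,J1), (W3,J2)}
All 3 vertices on the smaller side are matched.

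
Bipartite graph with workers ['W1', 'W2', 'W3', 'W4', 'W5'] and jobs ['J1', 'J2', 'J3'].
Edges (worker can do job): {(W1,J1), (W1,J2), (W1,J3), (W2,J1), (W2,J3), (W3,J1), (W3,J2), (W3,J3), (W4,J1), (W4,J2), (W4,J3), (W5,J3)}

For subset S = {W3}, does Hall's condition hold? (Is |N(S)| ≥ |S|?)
Yes: |N(S)| = 3, |S| = 1

Subset S = {W3}
Neighbors N(S) = {J1, J2, J3}

|N(S)| = 3, |S| = 1
Hall's condition: |N(S)| ≥ |S| is satisfied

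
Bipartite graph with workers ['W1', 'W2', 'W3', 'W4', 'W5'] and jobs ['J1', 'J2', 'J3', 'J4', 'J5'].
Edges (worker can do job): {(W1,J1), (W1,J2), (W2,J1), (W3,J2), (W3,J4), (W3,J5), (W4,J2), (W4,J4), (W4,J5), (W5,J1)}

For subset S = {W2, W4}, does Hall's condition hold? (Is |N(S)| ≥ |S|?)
Yes: |N(S)| = 4, |S| = 2

Subset S = {W2, W4}
Neighbors N(S) = {J1, J2, J4, J5}

|N(S)| = 4, |S| = 2
Hall's condition: |N(S)| ≥ |S| is satisfied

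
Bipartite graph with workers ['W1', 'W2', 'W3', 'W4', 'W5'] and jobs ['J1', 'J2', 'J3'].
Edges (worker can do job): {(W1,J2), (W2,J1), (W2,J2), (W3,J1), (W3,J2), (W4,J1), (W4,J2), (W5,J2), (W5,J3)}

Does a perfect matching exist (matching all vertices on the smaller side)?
Yes, perfect matching exists (size 3)

Perfect matching: {(W3,J2), (W4,J1), (W5,J3)}
All 3 vertices on the smaller side are matched.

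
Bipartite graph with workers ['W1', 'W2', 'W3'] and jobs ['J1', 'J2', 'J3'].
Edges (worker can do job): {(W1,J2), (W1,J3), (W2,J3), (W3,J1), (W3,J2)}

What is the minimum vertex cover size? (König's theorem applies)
Minimum vertex cover size = 3

By König's theorem: in bipartite graphs,
min vertex cover = max matching = 3

Maximum matching has size 3, so minimum vertex cover also has size 3.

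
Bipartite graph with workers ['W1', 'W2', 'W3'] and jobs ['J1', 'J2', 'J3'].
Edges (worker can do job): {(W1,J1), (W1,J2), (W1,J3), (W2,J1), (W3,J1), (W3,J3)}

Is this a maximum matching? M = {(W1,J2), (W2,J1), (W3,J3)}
Yes, size 3 is maximum

Proposed matching has size 3.
Maximum matching size for this graph: 3.

This is a maximum matching.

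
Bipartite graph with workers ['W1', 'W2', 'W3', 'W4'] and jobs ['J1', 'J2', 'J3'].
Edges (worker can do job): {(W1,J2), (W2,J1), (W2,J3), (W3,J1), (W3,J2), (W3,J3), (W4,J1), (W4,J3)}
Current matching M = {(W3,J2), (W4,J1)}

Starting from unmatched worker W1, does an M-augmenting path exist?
Yes: W1 → J2 → W3 → J3

An M-augmenting path alternates non-matching / matching edges, starting and ending at unmatched vertices.
Path: W1 → J2 → W3 → J3
(J3 is unmatched in M, so the path is augmenting.)
Flipping edges along this path would increase |M| from 2 to 3.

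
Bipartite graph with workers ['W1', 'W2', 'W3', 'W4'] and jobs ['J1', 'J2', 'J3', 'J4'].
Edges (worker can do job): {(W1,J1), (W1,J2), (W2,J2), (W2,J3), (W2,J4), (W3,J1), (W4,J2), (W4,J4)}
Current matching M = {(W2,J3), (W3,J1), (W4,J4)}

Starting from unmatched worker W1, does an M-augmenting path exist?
Yes: W1 → J2

An M-augmenting path alternates non-matching / matching edges, starting and ending at unmatched vertices.
Path: W1 → J2
(J2 is unmatched in M, so the path is augmenting.)
Flipping edges along this path would increase |M| from 3 to 4.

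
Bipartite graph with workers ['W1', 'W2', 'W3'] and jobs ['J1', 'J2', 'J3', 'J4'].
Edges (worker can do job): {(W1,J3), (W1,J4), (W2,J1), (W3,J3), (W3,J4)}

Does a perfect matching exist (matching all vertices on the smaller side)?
Yes, perfect matching exists (size 3)

Perfect matching: {(W1,J4), (W2,J1), (W3,J3)}
All 3 vertices on the smaller side are matched.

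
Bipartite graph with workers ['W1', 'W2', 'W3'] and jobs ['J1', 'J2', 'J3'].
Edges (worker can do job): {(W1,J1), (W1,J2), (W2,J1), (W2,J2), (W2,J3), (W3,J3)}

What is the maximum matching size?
Maximum matching size = 3

Maximum matching: {(W1,J2), (W2,J1), (W3,J3)}
Size: 3

This assigns 3 workers to 3 distinct jobs.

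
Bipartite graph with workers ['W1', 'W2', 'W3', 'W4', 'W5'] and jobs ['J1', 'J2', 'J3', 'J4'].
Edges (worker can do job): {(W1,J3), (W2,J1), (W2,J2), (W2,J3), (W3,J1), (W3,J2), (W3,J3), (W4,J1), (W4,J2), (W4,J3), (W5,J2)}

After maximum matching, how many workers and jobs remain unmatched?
Unmatched: 2 workers, 1 jobs

Maximum matching size: 3
Workers: 5 total, 3 matched, 2 unmatched
Jobs: 4 total, 3 matched, 1 unmatched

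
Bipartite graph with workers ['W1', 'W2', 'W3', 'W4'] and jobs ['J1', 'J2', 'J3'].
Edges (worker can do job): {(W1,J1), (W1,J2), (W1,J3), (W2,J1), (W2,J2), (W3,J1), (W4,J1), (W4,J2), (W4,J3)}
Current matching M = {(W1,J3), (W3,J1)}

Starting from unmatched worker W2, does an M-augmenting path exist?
Yes: W2 → J2

An M-augmenting path alternates non-matching / matching edges, starting and ending at unmatched vertices.
Path: W2 → J2
(J2 is unmatched in M, so the path is augmenting.)
Flipping edges along this path would increase |M| from 2 to 3.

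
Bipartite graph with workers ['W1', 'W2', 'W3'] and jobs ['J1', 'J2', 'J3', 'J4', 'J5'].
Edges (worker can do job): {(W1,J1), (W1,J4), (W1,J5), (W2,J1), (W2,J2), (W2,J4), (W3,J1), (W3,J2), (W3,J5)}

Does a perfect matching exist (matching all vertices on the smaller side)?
Yes, perfect matching exists (size 3)

Perfect matching: {(W1,J4), (W2,J1), (W3,J2)}
All 3 vertices on the smaller side are matched.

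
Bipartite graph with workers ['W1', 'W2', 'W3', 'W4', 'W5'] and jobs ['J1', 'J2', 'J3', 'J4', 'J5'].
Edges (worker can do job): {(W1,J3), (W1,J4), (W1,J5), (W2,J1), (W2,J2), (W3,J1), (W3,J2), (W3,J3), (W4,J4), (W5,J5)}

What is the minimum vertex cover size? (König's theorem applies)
Minimum vertex cover size = 5

By König's theorem: in bipartite graphs,
min vertex cover = max matching = 5

Maximum matching has size 5, so minimum vertex cover also has size 5.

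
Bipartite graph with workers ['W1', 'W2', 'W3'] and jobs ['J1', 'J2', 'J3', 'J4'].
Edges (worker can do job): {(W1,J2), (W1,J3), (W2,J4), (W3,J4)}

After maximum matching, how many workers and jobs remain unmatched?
Unmatched: 1 workers, 2 jobs

Maximum matching size: 2
Workers: 3 total, 2 matched, 1 unmatched
Jobs: 4 total, 2 matched, 2 unmatched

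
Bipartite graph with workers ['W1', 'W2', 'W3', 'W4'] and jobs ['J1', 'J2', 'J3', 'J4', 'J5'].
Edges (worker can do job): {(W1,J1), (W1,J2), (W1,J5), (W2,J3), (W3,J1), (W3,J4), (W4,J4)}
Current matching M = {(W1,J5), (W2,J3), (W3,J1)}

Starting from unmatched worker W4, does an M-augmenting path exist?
Yes: W4 → J4

An M-augmenting path alternates non-matching / matching edges, starting and ending at unmatched vertices.
Path: W4 → J4
(J4 is unmatched in M, so the path is augmenting.)
Flipping edges along this path would increase |M| from 3 to 4.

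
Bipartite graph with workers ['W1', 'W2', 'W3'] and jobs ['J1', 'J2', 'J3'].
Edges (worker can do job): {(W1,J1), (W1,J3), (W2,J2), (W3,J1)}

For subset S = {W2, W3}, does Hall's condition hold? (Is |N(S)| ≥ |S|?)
Yes: |N(S)| = 2, |S| = 2

Subset S = {W2, W3}
Neighbors N(S) = {J1, J2}

|N(S)| = 2, |S| = 2
Hall's condition: |N(S)| ≥ |S| is satisfied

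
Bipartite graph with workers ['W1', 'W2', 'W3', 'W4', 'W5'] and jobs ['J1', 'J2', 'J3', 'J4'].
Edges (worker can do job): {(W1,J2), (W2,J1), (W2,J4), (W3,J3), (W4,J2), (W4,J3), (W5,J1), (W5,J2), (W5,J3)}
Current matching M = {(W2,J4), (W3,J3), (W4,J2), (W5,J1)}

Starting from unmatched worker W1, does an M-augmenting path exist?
No augmenting path from W1

Alternating search from W1 reaches jobs: {J2, J3}.
Every reachable job is already matched in M, and following those matched edges back to workers exposes no further unvisited jobs.
No M-augmenting path from W1 exists.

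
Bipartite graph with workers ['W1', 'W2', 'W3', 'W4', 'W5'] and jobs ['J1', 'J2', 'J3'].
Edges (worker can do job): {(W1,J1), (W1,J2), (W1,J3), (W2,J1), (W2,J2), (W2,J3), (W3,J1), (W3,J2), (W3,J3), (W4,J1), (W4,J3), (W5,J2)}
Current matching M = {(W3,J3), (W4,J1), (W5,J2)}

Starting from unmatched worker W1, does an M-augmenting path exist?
No augmenting path from W1

Alternating search from W1 reaches jobs: {J1, J2, J3}.
Every reachable job is already matched in M, and following those matched edges back to workers exposes no further unvisited jobs.
No M-augmenting path from W1 exists.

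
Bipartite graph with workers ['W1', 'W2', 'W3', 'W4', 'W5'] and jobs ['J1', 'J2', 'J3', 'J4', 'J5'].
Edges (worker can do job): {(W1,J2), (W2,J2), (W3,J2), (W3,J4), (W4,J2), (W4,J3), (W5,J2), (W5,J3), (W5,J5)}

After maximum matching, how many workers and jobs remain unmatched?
Unmatched: 1 workers, 1 jobs

Maximum matching size: 4
Workers: 5 total, 4 matched, 1 unmatched
Jobs: 5 total, 4 matched, 1 unmatched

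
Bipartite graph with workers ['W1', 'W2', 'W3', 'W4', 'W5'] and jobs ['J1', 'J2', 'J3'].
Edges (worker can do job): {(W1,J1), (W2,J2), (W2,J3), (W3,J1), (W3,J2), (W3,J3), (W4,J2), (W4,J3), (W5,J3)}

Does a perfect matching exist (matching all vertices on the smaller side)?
Yes, perfect matching exists (size 3)

Perfect matching: {(W3,J1), (W4,J2), (W5,J3)}
All 3 vertices on the smaller side are matched.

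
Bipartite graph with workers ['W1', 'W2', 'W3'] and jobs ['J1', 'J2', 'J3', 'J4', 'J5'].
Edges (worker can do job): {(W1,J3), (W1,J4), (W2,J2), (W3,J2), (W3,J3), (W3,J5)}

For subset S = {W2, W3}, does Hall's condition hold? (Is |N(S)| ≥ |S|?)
Yes: |N(S)| = 3, |S| = 2

Subset S = {W2, W3}
Neighbors N(S) = {J2, J3, J5}

|N(S)| = 3, |S| = 2
Hall's condition: |N(S)| ≥ |S| is satisfied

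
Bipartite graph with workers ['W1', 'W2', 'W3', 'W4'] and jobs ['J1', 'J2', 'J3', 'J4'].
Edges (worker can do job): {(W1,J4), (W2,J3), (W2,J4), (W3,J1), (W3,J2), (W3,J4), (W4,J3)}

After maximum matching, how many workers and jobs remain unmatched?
Unmatched: 1 workers, 1 jobs

Maximum matching size: 3
Workers: 4 total, 3 matched, 1 unmatched
Jobs: 4 total, 3 matched, 1 unmatched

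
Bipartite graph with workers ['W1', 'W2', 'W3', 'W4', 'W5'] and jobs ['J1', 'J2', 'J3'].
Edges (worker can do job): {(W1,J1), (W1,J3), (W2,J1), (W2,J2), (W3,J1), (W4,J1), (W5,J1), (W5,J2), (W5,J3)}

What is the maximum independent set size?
Maximum independent set = 5

By König's theorem:
- Min vertex cover = Max matching = 3
- Max independent set = Total vertices - Min vertex cover
- Max independent set = 8 - 3 = 5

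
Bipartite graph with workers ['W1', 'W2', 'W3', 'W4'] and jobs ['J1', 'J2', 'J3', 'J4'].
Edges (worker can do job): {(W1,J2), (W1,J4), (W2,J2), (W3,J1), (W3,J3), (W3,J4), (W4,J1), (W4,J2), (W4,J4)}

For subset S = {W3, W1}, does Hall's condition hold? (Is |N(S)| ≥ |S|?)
Yes: |N(S)| = 4, |S| = 2

Subset S = {W3, W1}
Neighbors N(S) = {J1, J2, J3, J4}

|N(S)| = 4, |S| = 2
Hall's condition: |N(S)| ≥ |S| is satisfied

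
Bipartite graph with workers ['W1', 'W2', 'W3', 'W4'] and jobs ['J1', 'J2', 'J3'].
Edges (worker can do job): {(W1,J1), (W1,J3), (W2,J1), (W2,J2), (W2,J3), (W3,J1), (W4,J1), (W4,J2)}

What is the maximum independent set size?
Maximum independent set = 4

By König's theorem:
- Min vertex cover = Max matching = 3
- Max independent set = Total vertices - Min vertex cover
- Max independent set = 7 - 3 = 4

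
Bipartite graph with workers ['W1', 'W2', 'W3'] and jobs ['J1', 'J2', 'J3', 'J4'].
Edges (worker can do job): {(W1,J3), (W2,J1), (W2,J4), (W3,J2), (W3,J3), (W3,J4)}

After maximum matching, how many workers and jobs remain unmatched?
Unmatched: 0 workers, 1 jobs

Maximum matching size: 3
Workers: 3 total, 3 matched, 0 unmatched
Jobs: 4 total, 3 matched, 1 unmatched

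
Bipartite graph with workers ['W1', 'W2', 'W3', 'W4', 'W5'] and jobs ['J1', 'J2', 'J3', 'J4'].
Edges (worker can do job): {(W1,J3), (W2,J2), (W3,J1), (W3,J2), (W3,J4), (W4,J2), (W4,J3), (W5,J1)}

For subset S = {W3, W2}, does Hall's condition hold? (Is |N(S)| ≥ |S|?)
Yes: |N(S)| = 3, |S| = 2

Subset S = {W3, W2}
Neighbors N(S) = {J1, J2, J4}

|N(S)| = 3, |S| = 2
Hall's condition: |N(S)| ≥ |S| is satisfied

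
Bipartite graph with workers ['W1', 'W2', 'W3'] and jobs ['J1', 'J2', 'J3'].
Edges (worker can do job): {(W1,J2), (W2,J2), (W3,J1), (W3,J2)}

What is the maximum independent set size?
Maximum independent set = 4

By König's theorem:
- Min vertex cover = Max matching = 2
- Max independent set = Total vertices - Min vertex cover
- Max independent set = 6 - 2 = 4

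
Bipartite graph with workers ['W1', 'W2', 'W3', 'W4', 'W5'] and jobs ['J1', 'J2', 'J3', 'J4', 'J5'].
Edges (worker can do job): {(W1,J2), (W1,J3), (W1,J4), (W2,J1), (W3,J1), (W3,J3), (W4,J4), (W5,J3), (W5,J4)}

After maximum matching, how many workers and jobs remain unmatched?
Unmatched: 1 workers, 1 jobs

Maximum matching size: 4
Workers: 5 total, 4 matched, 1 unmatched
Jobs: 5 total, 4 matched, 1 unmatched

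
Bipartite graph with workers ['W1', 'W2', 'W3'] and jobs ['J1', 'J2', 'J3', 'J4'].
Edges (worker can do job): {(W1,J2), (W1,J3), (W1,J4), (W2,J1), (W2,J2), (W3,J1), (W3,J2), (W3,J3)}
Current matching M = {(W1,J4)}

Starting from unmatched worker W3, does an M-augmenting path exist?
Yes: W3 → J3

An M-augmenting path alternates non-matching / matching edges, starting and ending at unmatched vertices.
Path: W3 → J3
(J3 is unmatched in M, so the path is augmenting.)
Flipping edges along this path would increase |M| from 1 to 2.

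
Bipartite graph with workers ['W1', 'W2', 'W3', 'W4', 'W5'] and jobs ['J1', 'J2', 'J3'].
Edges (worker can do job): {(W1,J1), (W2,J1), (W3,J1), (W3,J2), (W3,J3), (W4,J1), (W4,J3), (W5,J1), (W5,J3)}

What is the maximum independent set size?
Maximum independent set = 5

By König's theorem:
- Min vertex cover = Max matching = 3
- Max independent set = Total vertices - Min vertex cover
- Max independent set = 8 - 3 = 5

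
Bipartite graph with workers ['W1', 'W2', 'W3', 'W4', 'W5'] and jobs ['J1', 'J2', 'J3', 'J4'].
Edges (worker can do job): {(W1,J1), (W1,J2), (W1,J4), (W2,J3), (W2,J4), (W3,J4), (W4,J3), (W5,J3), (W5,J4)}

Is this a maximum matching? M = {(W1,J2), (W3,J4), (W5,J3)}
Yes, size 3 is maximum

Proposed matching has size 3.
Maximum matching size for this graph: 3.

This is a maximum matching.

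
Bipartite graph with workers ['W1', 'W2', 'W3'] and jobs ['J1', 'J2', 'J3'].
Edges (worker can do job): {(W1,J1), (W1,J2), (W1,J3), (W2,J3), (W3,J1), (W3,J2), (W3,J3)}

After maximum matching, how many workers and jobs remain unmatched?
Unmatched: 0 workers, 0 jobs

Maximum matching size: 3
Workers: 3 total, 3 matched, 0 unmatched
Jobs: 3 total, 3 matched, 0 unmatched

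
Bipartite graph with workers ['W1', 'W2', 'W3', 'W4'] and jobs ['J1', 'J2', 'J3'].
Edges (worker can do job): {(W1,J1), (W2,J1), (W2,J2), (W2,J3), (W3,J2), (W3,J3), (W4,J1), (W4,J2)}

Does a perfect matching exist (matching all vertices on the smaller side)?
Yes, perfect matching exists (size 3)

Perfect matching: {(W1,J1), (W3,J3), (W4,J2)}
All 3 vertices on the smaller side are matched.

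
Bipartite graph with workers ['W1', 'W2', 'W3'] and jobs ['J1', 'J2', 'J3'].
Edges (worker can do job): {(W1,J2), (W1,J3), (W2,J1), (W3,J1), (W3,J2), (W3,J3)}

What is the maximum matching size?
Maximum matching size = 3

Maximum matching: {(W1,J2), (W2,J1), (W3,J3)}
Size: 3

This assigns 3 workers to 3 distinct jobs.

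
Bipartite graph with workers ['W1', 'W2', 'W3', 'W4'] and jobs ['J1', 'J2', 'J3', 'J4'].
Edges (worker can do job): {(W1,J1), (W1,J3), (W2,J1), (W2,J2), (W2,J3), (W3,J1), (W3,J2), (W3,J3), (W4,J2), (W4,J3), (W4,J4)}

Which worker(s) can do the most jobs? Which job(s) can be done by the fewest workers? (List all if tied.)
Most versatile: W2, W3, W4 (3 jobs); Least covered: J4 (1 workers)

Worker degrees (jobs they can do): W1:2, W2:3, W3:3, W4:3
Job degrees (workers who can do it): J1:3, J2:3, J3:4, J4:1

Maximum worker degree is 3, achieved by: W2, W3, W4
Minimum job degree is 1, achieved by: J4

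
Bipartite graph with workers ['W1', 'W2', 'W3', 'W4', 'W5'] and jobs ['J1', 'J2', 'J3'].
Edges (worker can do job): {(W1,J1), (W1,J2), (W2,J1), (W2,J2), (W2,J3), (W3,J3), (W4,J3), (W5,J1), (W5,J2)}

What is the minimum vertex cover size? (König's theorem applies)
Minimum vertex cover size = 3

By König's theorem: in bipartite graphs,
min vertex cover = max matching = 3

Maximum matching has size 3, so minimum vertex cover also has size 3.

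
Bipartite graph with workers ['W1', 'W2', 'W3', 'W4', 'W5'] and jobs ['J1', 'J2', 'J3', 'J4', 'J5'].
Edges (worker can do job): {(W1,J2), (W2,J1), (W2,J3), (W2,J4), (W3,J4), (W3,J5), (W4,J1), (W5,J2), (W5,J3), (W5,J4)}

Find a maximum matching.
Matching: {(W1,J2), (W2,J3), (W3,J5), (W4,J1), (W5,J4)}

Maximum matching (size 5):
  W1 → J2
  W2 → J3
  W3 → J5
  W4 → J1
  W5 → J4

Each worker is assigned to at most one job, and each job to at most one worker.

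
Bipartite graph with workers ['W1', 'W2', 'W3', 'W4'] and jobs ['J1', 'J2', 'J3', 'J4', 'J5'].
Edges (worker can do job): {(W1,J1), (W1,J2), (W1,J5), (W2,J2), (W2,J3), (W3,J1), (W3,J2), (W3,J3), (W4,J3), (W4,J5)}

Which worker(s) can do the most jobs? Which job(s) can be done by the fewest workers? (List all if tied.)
Most versatile: W1, W3 (3 jobs); Least covered: J4 (0 workers)

Worker degrees (jobs they can do): W1:3, W2:2, W3:3, W4:2
Job degrees (workers who can do it): J1:2, J2:3, J3:3, J4:0, J5:2

Maximum worker degree is 3, achieved by: W1, W3
Minimum job degree is 0, achieved by: J4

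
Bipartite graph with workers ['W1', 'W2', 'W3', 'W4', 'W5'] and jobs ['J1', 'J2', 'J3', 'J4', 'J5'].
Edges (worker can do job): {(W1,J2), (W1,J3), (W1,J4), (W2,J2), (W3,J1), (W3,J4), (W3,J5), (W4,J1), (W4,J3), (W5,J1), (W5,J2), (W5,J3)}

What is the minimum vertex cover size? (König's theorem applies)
Minimum vertex cover size = 5

By König's theorem: in bipartite graphs,
min vertex cover = max matching = 5

Maximum matching has size 5, so minimum vertex cover also has size 5.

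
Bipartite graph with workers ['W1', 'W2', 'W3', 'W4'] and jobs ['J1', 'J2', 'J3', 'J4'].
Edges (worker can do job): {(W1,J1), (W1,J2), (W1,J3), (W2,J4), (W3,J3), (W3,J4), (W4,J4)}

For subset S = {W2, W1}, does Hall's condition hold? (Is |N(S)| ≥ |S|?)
Yes: |N(S)| = 4, |S| = 2

Subset S = {W2, W1}
Neighbors N(S) = {J1, J2, J3, J4}

|N(S)| = 4, |S| = 2
Hall's condition: |N(S)| ≥ |S| is satisfied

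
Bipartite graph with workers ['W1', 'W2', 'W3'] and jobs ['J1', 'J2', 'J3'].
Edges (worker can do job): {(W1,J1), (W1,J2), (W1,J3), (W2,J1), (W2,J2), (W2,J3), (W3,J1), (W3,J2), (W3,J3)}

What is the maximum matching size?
Maximum matching size = 3

Maximum matching: {(W1,J2), (W2,J3), (W3,J1)}
Size: 3

This assigns 3 workers to 3 distinct jobs.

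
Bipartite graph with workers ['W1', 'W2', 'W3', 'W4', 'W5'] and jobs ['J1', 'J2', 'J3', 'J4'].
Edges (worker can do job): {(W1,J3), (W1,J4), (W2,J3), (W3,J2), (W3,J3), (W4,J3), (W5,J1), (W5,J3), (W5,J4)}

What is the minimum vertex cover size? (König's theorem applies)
Minimum vertex cover size = 4

By König's theorem: in bipartite graphs,
min vertex cover = max matching = 4

Maximum matching has size 4, so minimum vertex cover also has size 4.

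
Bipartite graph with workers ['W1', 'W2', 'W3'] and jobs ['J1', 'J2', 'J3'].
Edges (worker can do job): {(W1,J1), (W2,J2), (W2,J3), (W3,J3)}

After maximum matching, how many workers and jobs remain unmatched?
Unmatched: 0 workers, 0 jobs

Maximum matching size: 3
Workers: 3 total, 3 matched, 0 unmatched
Jobs: 3 total, 3 matched, 0 unmatched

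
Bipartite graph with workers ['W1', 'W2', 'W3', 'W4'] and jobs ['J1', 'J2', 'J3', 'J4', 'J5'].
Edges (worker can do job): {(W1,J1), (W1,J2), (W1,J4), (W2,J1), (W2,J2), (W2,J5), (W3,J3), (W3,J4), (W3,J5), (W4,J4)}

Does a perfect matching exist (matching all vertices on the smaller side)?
Yes, perfect matching exists (size 4)

Perfect matching: {(W1,J1), (W2,J2), (W3,J5), (W4,J4)}
All 4 vertices on the smaller side are matched.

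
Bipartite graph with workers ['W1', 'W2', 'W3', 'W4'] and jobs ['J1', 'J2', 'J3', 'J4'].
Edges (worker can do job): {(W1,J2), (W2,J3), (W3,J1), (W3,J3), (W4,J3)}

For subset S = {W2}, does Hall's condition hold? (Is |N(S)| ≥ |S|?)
Yes: |N(S)| = 1, |S| = 1

Subset S = {W2}
Neighbors N(S) = {J3}

|N(S)| = 1, |S| = 1
Hall's condition: |N(S)| ≥ |S| is satisfied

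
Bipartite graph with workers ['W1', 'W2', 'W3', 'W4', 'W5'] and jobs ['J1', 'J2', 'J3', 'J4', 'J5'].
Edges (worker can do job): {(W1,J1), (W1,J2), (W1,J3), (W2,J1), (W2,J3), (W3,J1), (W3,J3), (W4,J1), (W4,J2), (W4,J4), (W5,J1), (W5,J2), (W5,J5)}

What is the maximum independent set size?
Maximum independent set = 5

By König's theorem:
- Min vertex cover = Max matching = 5
- Max independent set = Total vertices - Min vertex cover
- Max independent set = 10 - 5 = 5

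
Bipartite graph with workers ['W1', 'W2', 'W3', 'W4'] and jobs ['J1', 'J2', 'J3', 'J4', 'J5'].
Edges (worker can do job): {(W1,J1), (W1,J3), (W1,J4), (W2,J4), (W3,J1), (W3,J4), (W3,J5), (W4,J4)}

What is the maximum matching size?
Maximum matching size = 3

Maximum matching: {(W1,J3), (W3,J5), (W4,J4)}
Size: 3

This assigns 3 workers to 3 distinct jobs.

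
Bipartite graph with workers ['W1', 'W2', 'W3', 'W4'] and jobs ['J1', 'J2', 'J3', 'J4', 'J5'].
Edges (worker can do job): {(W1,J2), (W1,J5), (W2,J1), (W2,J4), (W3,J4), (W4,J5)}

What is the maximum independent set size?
Maximum independent set = 5

By König's theorem:
- Min vertex cover = Max matching = 4
- Max independent set = Total vertices - Min vertex cover
- Max independent set = 9 - 4 = 5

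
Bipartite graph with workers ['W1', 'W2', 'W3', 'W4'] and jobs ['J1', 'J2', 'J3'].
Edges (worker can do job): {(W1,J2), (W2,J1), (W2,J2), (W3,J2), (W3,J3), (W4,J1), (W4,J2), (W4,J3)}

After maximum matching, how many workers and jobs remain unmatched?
Unmatched: 1 workers, 0 jobs

Maximum matching size: 3
Workers: 4 total, 3 matched, 1 unmatched
Jobs: 3 total, 3 matched, 0 unmatched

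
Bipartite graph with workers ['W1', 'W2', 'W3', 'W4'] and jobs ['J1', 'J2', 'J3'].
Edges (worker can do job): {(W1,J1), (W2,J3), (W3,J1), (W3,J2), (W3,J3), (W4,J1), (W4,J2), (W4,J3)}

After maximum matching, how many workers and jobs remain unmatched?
Unmatched: 1 workers, 0 jobs

Maximum matching size: 3
Workers: 4 total, 3 matched, 1 unmatched
Jobs: 3 total, 3 matched, 0 unmatched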